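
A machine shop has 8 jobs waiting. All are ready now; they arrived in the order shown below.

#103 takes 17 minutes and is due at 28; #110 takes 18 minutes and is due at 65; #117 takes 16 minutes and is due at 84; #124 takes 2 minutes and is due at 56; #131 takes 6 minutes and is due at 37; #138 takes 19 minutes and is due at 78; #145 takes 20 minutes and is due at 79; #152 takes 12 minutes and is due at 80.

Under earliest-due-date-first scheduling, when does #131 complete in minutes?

23

EDD (increasing due date): #103 #131 #124 #110 #138 #145 #152 #117.
#103: 0→17
#131: 17→23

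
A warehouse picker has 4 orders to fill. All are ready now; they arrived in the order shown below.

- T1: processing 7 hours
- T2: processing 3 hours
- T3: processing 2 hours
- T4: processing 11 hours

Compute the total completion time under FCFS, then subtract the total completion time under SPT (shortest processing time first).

10

FIFO (arrival order): T1 T2 T3 T4.
T1: 0→7
T2: 7→10
T3: 10→12
T4: 12→23
Sum = 7+10+12+23 = 52.
SPT (increasing processing time): T3 T2 T1 T4.
T3: 0→2
T2: 2→5
T1: 5→12
T4: 12→23
Sum = 2+5+12+23 = 42.
Difference = 52 − 42 = 10.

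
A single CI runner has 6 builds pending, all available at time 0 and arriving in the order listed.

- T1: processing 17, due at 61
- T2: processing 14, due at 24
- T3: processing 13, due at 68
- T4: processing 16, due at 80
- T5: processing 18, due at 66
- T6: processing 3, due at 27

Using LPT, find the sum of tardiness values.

105

LPT (decreasing processing time): T5 T1 T4 T2 T3 T6.
T5: 0→18, due 66, tardiness 0
T1: 18→35, due 61, tardiness 0
T4: 35→51, due 80, tardiness 0
T2: 51→65, due 24, tardiness 41
T3: 65→78, due 68, tardiness 10
T6: 78→81, due 27, tardiness 54
Sum = 0+0+0+41+10+54 = 105.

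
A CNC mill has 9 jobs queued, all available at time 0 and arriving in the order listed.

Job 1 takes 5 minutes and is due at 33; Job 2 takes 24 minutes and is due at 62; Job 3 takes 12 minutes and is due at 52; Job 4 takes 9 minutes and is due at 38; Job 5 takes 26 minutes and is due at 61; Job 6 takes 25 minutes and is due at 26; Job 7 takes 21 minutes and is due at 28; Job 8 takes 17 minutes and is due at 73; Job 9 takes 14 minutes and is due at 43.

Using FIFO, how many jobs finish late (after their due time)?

6

FIFO (arrival order): Job 1 Job 2 Job 3 Job 4 Job 5 Job 6 Job 7 Job 8 Job 9.
Job 1: 0→5, due 33, tardiness 0
Job 2: 5→29, due 62, tardiness 0
Job 3: 29→41, due 52, tardiness 0
Job 4: 41→50, due 38, tardiness 12
Job 5: 50→76, due 61, tardiness 15
Job 6: 76→101, due 26, tardiness 75
Job 7: 101→122, due 28, tardiness 94
Job 8: 122→139, due 73, tardiness 66
Job 9: 139→153, due 43, tardiness 110
Late jobs: 6.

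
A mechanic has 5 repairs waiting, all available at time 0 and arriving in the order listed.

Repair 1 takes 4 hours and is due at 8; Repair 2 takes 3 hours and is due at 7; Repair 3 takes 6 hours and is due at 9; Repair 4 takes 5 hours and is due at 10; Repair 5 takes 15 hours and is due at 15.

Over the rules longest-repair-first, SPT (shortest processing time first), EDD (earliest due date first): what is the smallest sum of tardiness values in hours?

LPT (decreasing processing time): Repair 5 Repair 3 Repair 4 Repair 1 Repair 2.
Repair 5: 0→15, due 15, tardiness 0
Repair 3: 15→21, due 9, tardiness 12
Repair 4: 21→26, due 10, tardiness 16
Repair 1: 26→30, due 8, tardiness 22
Repair 2: 30→33, due 7, tardiness 26
Sum = 0+12+16+22+26 = 76.
SPT (increasing processing time): Repair 2 Repair 1 Repair 4 Repair 3 Repair 5.
Repair 2: 0→3, due 7, tardiness 0
Repair 1: 3→7, due 8, tardiness 0
Repair 4: 7→12, due 10, tardiness 2
Repair 3: 12→18, due 9, tardiness 9
Repair 5: 18→33, due 15, tardiness 18
Sum = 0+0+2+9+18 = 29.
EDD (increasing due date): Repair 2 Repair 1 Repair 3 Repair 4 Repair 5.
Repair 2: 0→3, due 7, tardiness 0
Repair 1: 3→7, due 8, tardiness 0
Repair 3: 7→13, due 9, tardiness 4
Repair 4: 13→18, due 10, tardiness 8
Repair 5: 18→33, due 15, tardiness 18
Sum = 0+0+4+8+18 = 30.
LPT 76, SPT 29, EDD 30 → minimum 29.

29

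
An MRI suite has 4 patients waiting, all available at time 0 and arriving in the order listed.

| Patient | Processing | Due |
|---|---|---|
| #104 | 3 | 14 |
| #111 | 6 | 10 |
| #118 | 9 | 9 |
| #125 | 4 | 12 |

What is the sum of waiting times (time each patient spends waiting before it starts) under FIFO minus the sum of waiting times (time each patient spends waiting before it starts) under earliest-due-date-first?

-13

FIFO (arrival order): #104 #111 #118 #125.
#104: waits 0, runs 0→3
#111: waits 3, runs 3→9
#118: waits 9, runs 9→18
#125: waits 18, runs 18→22
Sum = 0+3+9+18 = 30.
EDD (increasing due date): #118 #111 #125 #104.
#118: waits 0, runs 0→9
#111: waits 9, runs 9→15
#125: waits 15, runs 15→19
#104: waits 19, runs 19→22
Sum = 0+9+15+19 = 43.
Difference = 30 − 43 = -13.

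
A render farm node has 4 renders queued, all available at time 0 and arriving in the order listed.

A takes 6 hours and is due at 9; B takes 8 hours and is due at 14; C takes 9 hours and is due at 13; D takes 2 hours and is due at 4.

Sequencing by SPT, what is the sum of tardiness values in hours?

14

SPT (increasing processing time): D A B C.
D: 0→2, due 4, tardiness 0
A: 2→8, due 9, tardiness 0
B: 8→16, due 14, tardiness 2
C: 16→25, due 13, tardiness 12
Sum = 0+0+2+12 = 14.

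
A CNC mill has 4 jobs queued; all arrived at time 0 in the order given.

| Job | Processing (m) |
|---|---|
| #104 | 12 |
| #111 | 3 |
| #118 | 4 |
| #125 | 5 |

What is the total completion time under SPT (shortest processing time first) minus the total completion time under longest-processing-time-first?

SPT (increasing processing time): #111 #118 #125 #104.
#111: 0→3
#118: 3→7
#125: 7→12
#104: 12→24
Sum = 3+7+12+24 = 46.
LPT (decreasing processing time): #104 #125 #118 #111.
#104: 0→12
#125: 12→17
#118: 17→21
#111: 21→24
Sum = 12+17+21+24 = 74.
Difference = 46 − 74 = -28.

-28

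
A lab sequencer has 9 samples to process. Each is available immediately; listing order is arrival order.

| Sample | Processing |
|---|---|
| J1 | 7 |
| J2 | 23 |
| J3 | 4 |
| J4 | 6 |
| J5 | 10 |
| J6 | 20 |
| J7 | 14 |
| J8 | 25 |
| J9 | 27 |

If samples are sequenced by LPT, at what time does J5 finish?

119

LPT (decreasing processing time): J9 J8 J2 J6 J7 J5 J1 J4 J3.
J9: 0→27
J8: 27→52
J2: 52→75
J6: 75→95
J7: 95→109
J5: 109→119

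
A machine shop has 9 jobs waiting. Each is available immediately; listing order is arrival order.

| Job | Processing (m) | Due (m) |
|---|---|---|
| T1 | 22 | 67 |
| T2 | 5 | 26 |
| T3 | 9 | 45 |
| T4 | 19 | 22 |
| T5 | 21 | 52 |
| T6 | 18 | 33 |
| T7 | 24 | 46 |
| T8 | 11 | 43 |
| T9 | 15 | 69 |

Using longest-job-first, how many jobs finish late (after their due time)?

LPT (decreasing processing time): T7 T1 T5 T4 T6 T9 T8 T3 T2.
T7: 0→24, due 46, tardiness 0
T1: 24→46, due 67, tardiness 0
T5: 46→67, due 52, tardiness 15
T4: 67→86, due 22, tardiness 64
T6: 86→104, due 33, tardiness 71
T9: 104→119, due 69, tardiness 50
T8: 119→130, due 43, tardiness 87
T3: 130→139, due 45, tardiness 94
T2: 139→144, due 26, tardiness 118
Late jobs: 7.

7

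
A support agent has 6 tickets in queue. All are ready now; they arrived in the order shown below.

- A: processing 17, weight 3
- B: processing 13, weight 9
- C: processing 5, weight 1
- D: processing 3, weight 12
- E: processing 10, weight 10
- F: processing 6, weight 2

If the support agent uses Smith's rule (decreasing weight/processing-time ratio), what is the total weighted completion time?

663

WSPT (decreasing weight/processing-time ratio): D E B F C A.
D: finishes 3, weight 12, w·C = 36
E: finishes 13, weight 10, w·C = 130
B: finishes 26, weight 9, w·C = 234
F: finishes 32, weight 2, w·C = 64
C: finishes 37, weight 1, w·C = 37
A: finishes 54, weight 3, w·C = 162
Sum = 36+130+234+64+37+162 = 663.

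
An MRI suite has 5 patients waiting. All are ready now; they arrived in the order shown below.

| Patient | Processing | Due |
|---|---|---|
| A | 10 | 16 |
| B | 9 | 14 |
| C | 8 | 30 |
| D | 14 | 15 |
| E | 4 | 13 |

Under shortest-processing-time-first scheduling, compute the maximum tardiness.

SPT (increasing processing time): E C B A D.
E: 0→4, due 13, tardiness 0
C: 4→12, due 30, tardiness 0
B: 12→21, due 14, tardiness 7
A: 21→31, due 16, tardiness 15
D: 31→45, due 15, tardiness 30
Maximum = 30.

30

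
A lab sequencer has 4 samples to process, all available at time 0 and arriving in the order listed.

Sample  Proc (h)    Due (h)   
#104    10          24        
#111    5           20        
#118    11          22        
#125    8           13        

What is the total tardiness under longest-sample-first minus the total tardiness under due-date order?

LPT (decreasing processing time): #118 #104 #125 #111.
#118: 0→11, due 22, tardiness 0
#104: 11→21, due 24, tardiness 0
#125: 21→29, due 13, tardiness 16
#111: 29→34, due 20, tardiness 14
Sum = 0+0+16+14 = 30.
EDD (increasing due date): #125 #111 #118 #104.
#125: 0→8, due 13, tardiness 0
#111: 8→13, due 20, tardiness 0
#118: 13→24, due 22, tardiness 2
#104: 24→34, due 24, tardiness 10
Sum = 0+0+2+10 = 12.
Difference = 30 − 12 = 18.

18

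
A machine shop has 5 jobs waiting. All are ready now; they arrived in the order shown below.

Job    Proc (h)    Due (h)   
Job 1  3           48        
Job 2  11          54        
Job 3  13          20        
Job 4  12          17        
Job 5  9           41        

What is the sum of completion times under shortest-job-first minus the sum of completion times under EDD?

-35

SPT (increasing processing time): Job 1 Job 5 Job 2 Job 4 Job 3.
Job 1: 0→3
Job 5: 3→12
Job 2: 12→23
Job 4: 23→35
Job 3: 35→48
Sum = 3+12+23+35+48 = 121.
EDD (increasing due date): Job 4 Job 3 Job 5 Job 1 Job 2.
Job 4: 0→12
Job 3: 12→25
Job 5: 25→34
Job 1: 34→37
Job 2: 37→48
Sum = 12+25+34+37+48 = 156.
Difference = 121 − 156 = -35.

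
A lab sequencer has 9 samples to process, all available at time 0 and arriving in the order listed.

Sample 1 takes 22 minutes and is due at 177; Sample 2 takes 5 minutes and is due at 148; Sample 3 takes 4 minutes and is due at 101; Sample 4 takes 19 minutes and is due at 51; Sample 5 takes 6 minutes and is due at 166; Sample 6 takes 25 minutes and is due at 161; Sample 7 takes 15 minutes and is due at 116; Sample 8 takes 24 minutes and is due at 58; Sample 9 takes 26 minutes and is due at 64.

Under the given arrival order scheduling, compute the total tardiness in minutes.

FIFO (arrival order): Sample 1 Sample 2 Sample 3 Sample 4 Sample 5 Sample 6 Sample 7 Sample 8 Sample 9.
Sample 1: 0→22, due 177, tardiness 0
Sample 2: 22→27, due 148, tardiness 0
Sample 3: 27→31, due 101, tardiness 0
Sample 4: 31→50, due 51, tardiness 0
Sample 5: 50→56, due 166, tardiness 0
Sample 6: 56→81, due 161, tardiness 0
Sample 7: 81→96, due 116, tardiness 0
Sample 8: 96→120, due 58, tardiness 62
Sample 9: 120→146, due 64, tardiness 82
Sum = 0+0+0+0+0+0+0+62+82 = 144.

144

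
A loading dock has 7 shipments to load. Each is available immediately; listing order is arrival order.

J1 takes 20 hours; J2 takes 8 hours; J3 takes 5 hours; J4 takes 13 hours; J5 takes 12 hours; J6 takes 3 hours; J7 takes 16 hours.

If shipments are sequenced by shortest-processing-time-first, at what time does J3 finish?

8

SPT (increasing processing time): J6 J3 J2 J5 J4 J7 J1.
J6: 0→3
J3: 3→8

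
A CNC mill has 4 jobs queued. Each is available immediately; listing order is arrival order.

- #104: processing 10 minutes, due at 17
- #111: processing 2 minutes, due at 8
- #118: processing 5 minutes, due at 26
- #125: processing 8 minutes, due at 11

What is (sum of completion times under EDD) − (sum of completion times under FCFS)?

EDD (increasing due date): #111 #125 #104 #118.
#111: 0→2
#125: 2→10
#104: 10→20
#118: 20→25
Sum = 2+10+20+25 = 57.
FIFO (arrival order): #104 #111 #118 #125.
#104: 0→10
#111: 10→12
#118: 12→17
#125: 17→25
Sum = 10+12+17+25 = 64.
Difference = 57 − 64 = -7.

-7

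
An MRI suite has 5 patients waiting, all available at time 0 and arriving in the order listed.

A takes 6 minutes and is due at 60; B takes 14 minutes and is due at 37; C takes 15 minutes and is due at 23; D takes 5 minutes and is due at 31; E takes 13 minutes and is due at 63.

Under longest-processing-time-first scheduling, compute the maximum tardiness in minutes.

LPT (decreasing processing time): C B E A D.
C: 0→15, due 23, tardiness 0
B: 15→29, due 37, tardiness 0
E: 29→42, due 63, tardiness 0
A: 42→48, due 60, tardiness 0
D: 48→53, due 31, tardiness 22
Maximum = 22.

22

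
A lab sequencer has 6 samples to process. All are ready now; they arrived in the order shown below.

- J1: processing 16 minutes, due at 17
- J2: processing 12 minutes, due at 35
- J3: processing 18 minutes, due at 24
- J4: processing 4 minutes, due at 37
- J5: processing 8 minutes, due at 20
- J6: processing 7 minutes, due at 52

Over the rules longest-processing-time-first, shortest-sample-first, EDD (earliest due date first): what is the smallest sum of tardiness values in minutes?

71

LPT (decreasing processing time): J3 J1 J2 J5 J6 J4.
J3: 0→18, due 24, tardiness 0
J1: 18→34, due 17, tardiness 17
J2: 34→46, due 35, tardiness 11
J5: 46→54, due 20, tardiness 34
J6: 54→61, due 52, tardiness 9
J4: 61→65, due 37, tardiness 28
Sum = 0+17+11+34+9+28 = 99.
SPT (increasing processing time): J4 J6 J5 J2 J1 J3.
J4: 0→4, due 37, tardiness 0
J6: 4→11, due 52, tardiness 0
J5: 11→19, due 20, tardiness 0
J2: 19→31, due 35, tardiness 0
J1: 31→47, due 17, tardiness 30
J3: 47→65, due 24, tardiness 41
Sum = 0+0+0+0+30+41 = 71.
EDD (increasing due date): J1 J5 J3 J2 J4 J6.
J1: 0→16, due 17, tardiness 0
J5: 16→24, due 20, tardiness 4
J3: 24→42, due 24, tardiness 18
J2: 42→54, due 35, tardiness 19
J4: 54→58, due 37, tardiness 21
J6: 58→65, due 52, tardiness 13
Sum = 0+4+18+19+21+13 = 75.
LPT 99, SPT 71, EDD 75 → minimum 71.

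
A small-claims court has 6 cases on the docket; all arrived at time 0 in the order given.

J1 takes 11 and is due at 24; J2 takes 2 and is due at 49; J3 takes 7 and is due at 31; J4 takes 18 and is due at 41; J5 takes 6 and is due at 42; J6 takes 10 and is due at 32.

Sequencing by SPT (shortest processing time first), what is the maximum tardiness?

13

SPT (increasing processing time): J2 J5 J3 J6 J1 J4.
J2: 0→2, due 49, tardiness 0
J5: 2→8, due 42, tardiness 0
J3: 8→15, due 31, tardiness 0
J6: 15→25, due 32, tardiness 0
J1: 25→36, due 24, tardiness 12
J4: 36→54, due 41, tardiness 13
Maximum = 13.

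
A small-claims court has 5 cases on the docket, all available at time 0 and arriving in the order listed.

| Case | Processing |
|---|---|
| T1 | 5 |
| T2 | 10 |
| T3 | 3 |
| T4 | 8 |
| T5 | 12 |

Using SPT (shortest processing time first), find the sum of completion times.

SPT (increasing processing time): T3 T1 T4 T2 T5.
T3: 0→3
T1: 3→8
T4: 8→16
T2: 16→26
T5: 26→38
Sum = 3+8+16+26+38 = 91.

91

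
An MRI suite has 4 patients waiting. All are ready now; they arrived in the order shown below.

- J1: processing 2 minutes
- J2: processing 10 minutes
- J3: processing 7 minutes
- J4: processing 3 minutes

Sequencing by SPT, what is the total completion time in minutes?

41

SPT (increasing processing time): J1 J4 J3 J2.
J1: 0→2
J4: 2→5
J3: 5→12
J2: 12→22
Sum = 2+5+12+22 = 41.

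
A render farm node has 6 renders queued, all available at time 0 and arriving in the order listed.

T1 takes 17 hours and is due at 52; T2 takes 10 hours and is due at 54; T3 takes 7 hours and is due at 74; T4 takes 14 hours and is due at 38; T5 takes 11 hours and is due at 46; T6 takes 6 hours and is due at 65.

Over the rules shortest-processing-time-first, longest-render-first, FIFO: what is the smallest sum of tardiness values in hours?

0

SPT (increasing processing time): T6 T3 T2 T5 T4 T1.
T6: 0→6, due 65, tardiness 0
T3: 6→13, due 74, tardiness 0
T2: 13→23, due 54, tardiness 0
T5: 23→34, due 46, tardiness 0
T4: 34→48, due 38, tardiness 10
T1: 48→65, due 52, tardiness 13
Sum = 0+0+0+0+10+13 = 23.
LPT (decreasing processing time): T1 T4 T5 T2 T3 T6.
T1: 0→17, due 52, tardiness 0
T4: 17→31, due 38, tardiness 0
T5: 31→42, due 46, tardiness 0
T2: 42→52, due 54, tardiness 0
T3: 52→59, due 74, tardiness 0
T6: 59→65, due 65, tardiness 0
Sum = 0+0+0+0+0+0 = 0.
FIFO (arrival order): T1 T2 T3 T4 T5 T6.
T1: 0→17, due 52, tardiness 0
T2: 17→27, due 54, tardiness 0
T3: 27→34, due 74, tardiness 0
T4: 34→48, due 38, tardiness 10
T5: 48→59, due 46, tardiness 13
T6: 59→65, due 65, tardiness 0
Sum = 0+0+0+10+13+0 = 23.
SPT 23, LPT 0, FIFO 23 → minimum 0.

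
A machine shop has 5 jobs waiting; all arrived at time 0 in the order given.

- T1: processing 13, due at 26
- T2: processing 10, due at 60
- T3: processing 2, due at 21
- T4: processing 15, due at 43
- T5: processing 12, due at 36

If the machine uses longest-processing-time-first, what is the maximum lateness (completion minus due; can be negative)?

31

LPT (decreasing processing time): T4 T1 T5 T2 T3.
T4: 0→15, due 43, lateness -28
T1: 15→28, due 26, lateness 2
T5: 28→40, due 36, lateness 4
T2: 40→50, due 60, lateness -10
T3: 50→52, due 21, lateness 31
Maximum = 31.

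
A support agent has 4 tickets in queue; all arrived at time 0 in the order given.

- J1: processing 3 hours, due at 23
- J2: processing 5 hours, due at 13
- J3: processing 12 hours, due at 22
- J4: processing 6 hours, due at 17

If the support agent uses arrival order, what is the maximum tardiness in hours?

9

FIFO (arrival order): J1 J2 J3 J4.
J1: 0→3, due 23, tardiness 0
J2: 3→8, due 13, tardiness 0
J3: 8→20, due 22, tardiness 0
J4: 20→26, due 17, tardiness 9
Maximum = 9.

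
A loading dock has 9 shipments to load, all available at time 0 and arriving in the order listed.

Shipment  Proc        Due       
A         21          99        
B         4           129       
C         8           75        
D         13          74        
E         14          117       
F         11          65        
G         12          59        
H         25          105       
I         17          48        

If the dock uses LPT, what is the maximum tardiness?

LPT (decreasing processing time): H A I E D G F C B.
H: 0→25, due 105, tardiness 0
A: 25→46, due 99, tardiness 0
I: 46→63, due 48, tardiness 15
E: 63→77, due 117, tardiness 0
D: 77→90, due 74, tardiness 16
G: 90→102, due 59, tardiness 43
F: 102→113, due 65, tardiness 48
C: 113→121, due 75, tardiness 46
B: 121→125, due 129, tardiness 0
Maximum = 48.

48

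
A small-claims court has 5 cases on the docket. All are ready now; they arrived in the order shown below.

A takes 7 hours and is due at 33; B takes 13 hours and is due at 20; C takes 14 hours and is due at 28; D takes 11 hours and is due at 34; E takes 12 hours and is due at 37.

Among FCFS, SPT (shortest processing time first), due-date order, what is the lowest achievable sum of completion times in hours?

FIFO (arrival order): A B C D E.
A: 0→7
B: 7→20
C: 20→34
D: 34→45
E: 45→57
Sum = 7+20+34+45+57 = 163.
SPT (increasing processing time): A D E B C.
A: 0→7
D: 7→18
E: 18→30
B: 30→43
C: 43→57
Sum = 7+18+30+43+57 = 155.
EDD (increasing due date): B C A D E.
B: 0→13
C: 13→27
A: 27→34
D: 34→45
E: 45→57
Sum = 13+27+34+45+57 = 176.
FIFO 163, SPT 155, EDD 176 → minimum 155.

155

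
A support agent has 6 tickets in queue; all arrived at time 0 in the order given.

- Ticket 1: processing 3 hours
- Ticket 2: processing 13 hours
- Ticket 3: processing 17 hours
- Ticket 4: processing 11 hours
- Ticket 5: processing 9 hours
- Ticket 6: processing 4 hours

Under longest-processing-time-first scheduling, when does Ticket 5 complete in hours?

50

LPT (decreasing processing time): Ticket 3 Ticket 2 Ticket 4 Ticket 5 Ticket 6 Ticket 1.
Ticket 3: 0→17
Ticket 2: 17→30
Ticket 4: 30→41
Ticket 5: 41→50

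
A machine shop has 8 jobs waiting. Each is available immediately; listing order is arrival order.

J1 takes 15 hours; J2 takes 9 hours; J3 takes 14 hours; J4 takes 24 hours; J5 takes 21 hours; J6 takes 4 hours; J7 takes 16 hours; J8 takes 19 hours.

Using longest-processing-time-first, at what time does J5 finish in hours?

45

LPT (decreasing processing time): J4 J5 J8 J7 J1 J3 J2 J6.
J4: 0→24
J5: 24→45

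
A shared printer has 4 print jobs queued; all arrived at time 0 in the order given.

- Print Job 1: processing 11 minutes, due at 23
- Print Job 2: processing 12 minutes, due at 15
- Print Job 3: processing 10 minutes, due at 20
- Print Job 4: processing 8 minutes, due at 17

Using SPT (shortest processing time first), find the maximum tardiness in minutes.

SPT (increasing processing time): Print Job 4 Print Job 3 Print Job 1 Print Job 2.
Print Job 4: 0→8, due 17, tardiness 0
Print Job 3: 8→18, due 20, tardiness 0
Print Job 1: 18→29, due 23, tardiness 6
Print Job 2: 29→41, due 15, tardiness 26
Maximum = 26.

26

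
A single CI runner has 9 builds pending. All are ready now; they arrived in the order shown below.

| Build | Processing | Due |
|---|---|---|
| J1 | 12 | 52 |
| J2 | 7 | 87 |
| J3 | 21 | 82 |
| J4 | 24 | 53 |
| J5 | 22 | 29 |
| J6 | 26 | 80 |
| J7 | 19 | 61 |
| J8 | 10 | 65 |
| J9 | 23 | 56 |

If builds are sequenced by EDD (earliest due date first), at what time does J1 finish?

EDD (increasing due date): J5 J1 J4 J9 J7 J8 J6 J3 J2.
J5: 0→22
J1: 22→34

34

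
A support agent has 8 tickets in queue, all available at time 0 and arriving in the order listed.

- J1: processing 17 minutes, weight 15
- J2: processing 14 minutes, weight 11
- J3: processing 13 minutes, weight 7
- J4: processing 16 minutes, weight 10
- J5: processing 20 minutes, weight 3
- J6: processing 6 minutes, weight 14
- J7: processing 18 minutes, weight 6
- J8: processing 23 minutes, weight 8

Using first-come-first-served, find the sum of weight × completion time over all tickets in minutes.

4588

FIFO (arrival order): J1 J2 J3 J4 J5 J6 J7 J8.
J1: finishes 17, weight 15, w·C = 255
J2: finishes 31, weight 11, w·C = 341
J3: finishes 44, weight 7, w·C = 308
J4: finishes 60, weight 10, w·C = 600
J5: finishes 80, weight 3, w·C = 240
J6: finishes 86, weight 14, w·C = 1204
J7: finishes 104, weight 6, w·C = 624
J8: finishes 127, weight 8, w·C = 1016
Sum = 255+341+308+600+240+1204+624+1016 = 4588.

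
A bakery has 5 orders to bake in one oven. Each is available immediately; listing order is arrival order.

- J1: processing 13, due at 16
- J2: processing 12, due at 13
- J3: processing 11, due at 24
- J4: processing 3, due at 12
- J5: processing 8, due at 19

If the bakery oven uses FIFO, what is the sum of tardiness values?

79

FIFO (arrival order): J1 J2 J3 J4 J5.
J1: 0→13, due 16, tardiness 0
J2: 13→25, due 13, tardiness 12
J3: 25→36, due 24, tardiness 12
J4: 36→39, due 12, tardiness 27
J5: 39→47, due 19, tardiness 28
Sum = 0+12+12+27+28 = 79.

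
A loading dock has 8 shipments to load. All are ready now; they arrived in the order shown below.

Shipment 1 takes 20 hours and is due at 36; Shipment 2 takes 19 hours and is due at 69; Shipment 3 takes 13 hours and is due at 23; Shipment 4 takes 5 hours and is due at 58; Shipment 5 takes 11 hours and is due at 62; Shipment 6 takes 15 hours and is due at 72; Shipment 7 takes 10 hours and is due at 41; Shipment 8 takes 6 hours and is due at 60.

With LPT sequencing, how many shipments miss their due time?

5

LPT (decreasing processing time): Shipment 1 Shipment 2 Shipment 6 Shipment 3 Shipment 5 Shipment 7 Shipment 8 Shipment 4.
Shipment 1: 0→20, due 36, tardiness 0
Shipment 2: 20→39, due 69, tardiness 0
Shipment 6: 39→54, due 72, tardiness 0
Shipment 3: 54→67, due 23, tardiness 44
Shipment 5: 67→78, due 62, tardiness 16
Shipment 7: 78→88, due 41, tardiness 47
Shipment 8: 88→94, due 60, tardiness 34
Shipment 4: 94→99, due 58, tardiness 41
Late shipments: 5.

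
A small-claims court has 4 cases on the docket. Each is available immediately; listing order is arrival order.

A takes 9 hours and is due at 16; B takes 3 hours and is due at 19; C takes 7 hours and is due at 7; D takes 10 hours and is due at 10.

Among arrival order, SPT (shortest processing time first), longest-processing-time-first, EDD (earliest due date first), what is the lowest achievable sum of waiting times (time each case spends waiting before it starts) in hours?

32

FIFO (arrival order): A B C D.
A: waits 0, runs 0→9
B: waits 9, runs 9→12
C: waits 12, runs 12→19
D: waits 19, runs 19→29
Sum = 0+9+12+19 = 40.
SPT (increasing processing time): B C A D.
B: waits 0, runs 0→3
C: waits 3, runs 3→10
A: waits 10, runs 10→19
D: waits 19, runs 19→29
Sum = 0+3+10+19 = 32.
LPT (decreasing processing time): D A C B.
D: waits 0, runs 0→10
A: waits 10, runs 10→19
C: waits 19, runs 19→26
B: waits 26, runs 26→29
Sum = 0+10+19+26 = 55.
EDD (increasing due date): C D A B.
C: waits 0, runs 0→7
D: waits 7, runs 7→17
A: waits 17, runs 17→26
B: waits 26, runs 26→29
Sum = 0+7+17+26 = 50.
FIFO 40, SPT 32, LPT 55, EDD 50 → minimum 32.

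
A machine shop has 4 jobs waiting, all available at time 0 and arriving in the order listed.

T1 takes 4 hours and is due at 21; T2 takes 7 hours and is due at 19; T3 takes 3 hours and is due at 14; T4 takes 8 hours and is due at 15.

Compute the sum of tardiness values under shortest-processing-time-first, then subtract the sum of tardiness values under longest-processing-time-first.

-1

SPT (increasing processing time): T3 T1 T2 T4.
T3: 0→3, due 14, tardiness 0
T1: 3→7, due 21, tardiness 0
T2: 7→14, due 19, tardiness 0
T4: 14→22, due 15, tardiness 7
Sum = 0+0+0+7 = 7.
LPT (decreasing processing time): T4 T2 T1 T3.
T4: 0→8, due 15, tardiness 0
T2: 8→15, due 19, tardiness 0
T1: 15→19, due 21, tardiness 0
T3: 19→22, due 14, tardiness 8
Sum = 0+0+0+8 = 8.
Difference = 7 − 8 = -1.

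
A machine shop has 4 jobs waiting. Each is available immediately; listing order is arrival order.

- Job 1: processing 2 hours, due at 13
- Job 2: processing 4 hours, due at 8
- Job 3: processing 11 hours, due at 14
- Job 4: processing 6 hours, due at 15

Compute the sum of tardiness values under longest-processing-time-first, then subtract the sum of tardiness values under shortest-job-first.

LPT (decreasing processing time): Job 3 Job 4 Job 2 Job 1.
Job 3: 0→11, due 14, tardiness 0
Job 4: 11→17, due 15, tardiness 2
Job 2: 17→21, due 8, tardiness 13
Job 1: 21→23, due 13, tardiness 10
Sum = 0+2+13+10 = 25.
SPT (increasing processing time): Job 1 Job 2 Job 4 Job 3.
Job 1: 0→2, due 13, tardiness 0
Job 2: 2→6, due 8, tardiness 0
Job 4: 6→12, due 15, tardiness 0
Job 3: 12→23, due 14, tardiness 9
Sum = 0+0+0+9 = 9.
Difference = 25 − 9 = 16.

16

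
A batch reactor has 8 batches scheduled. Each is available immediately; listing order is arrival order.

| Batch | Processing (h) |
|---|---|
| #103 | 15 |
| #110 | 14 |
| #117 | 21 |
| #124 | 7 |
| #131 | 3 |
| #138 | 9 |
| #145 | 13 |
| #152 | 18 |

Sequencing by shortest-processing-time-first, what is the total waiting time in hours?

250

SPT (increasing processing time): #131 #124 #138 #145 #110 #103 #152 #117.
#131: waits 0, runs 0→3
#124: waits 3, runs 3→10
#138: waits 10, runs 10→19
#145: waits 19, runs 19→32
#110: waits 32, runs 32→46
#103: waits 46, runs 46→61
#152: waits 61, runs 61→79
#117: waits 79, runs 79→100
Sum = 0+3+10+19+32+46+61+79 = 250.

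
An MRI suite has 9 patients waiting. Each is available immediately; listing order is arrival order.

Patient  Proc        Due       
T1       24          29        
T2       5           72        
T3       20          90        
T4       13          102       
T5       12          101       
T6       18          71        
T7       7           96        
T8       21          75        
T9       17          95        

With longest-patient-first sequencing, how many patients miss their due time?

LPT (decreasing processing time): T1 T8 T3 T6 T9 T4 T5 T7 T2.
T1: 0→24, due 29, tardiness 0
T8: 24→45, due 75, tardiness 0
T3: 45→65, due 90, tardiness 0
T6: 65→83, due 71, tardiness 12
T9: 83→100, due 95, tardiness 5
T4: 100→113, due 102, tardiness 11
T5: 113→125, due 101, tardiness 24
T7: 125→132, due 96, tardiness 36
T2: 132→137, due 72, tardiness 65
Late patients: 6.

6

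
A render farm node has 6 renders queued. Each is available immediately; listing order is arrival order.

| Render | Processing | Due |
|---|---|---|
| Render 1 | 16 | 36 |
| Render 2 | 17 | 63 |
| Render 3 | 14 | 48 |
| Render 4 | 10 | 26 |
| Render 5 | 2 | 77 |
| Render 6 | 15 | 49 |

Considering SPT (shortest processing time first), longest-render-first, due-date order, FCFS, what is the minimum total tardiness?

SPT (increasing processing time): Render 5 Render 4 Render 3 Render 6 Render 1 Render 2.
Render 5: 0→2, due 77, tardiness 0
Render 4: 2→12, due 26, tardiness 0
Render 3: 12→26, due 48, tardiness 0
Render 6: 26→41, due 49, tardiness 0
Render 1: 41→57, due 36, tardiness 21
Render 2: 57→74, due 63, tardiness 11
Sum = 0+0+0+0+21+11 = 32.
LPT (decreasing processing time): Render 2 Render 1 Render 6 Render 3 Render 4 Render 5.
Render 2: 0→17, due 63, tardiness 0
Render 1: 17→33, due 36, tardiness 0
Render 6: 33→48, due 49, tardiness 0
Render 3: 48→62, due 48, tardiness 14
Render 4: 62→72, due 26, tardiness 46
Render 5: 72→74, due 77, tardiness 0
Sum = 0+0+0+14+46+0 = 60.
EDD (increasing due date): Render 4 Render 1 Render 3 Render 6 Render 2 Render 5.
Render 4: 0→10, due 26, tardiness 0
Render 1: 10→26, due 36, tardiness 0
Render 3: 26→40, due 48, tardiness 0
Render 6: 40→55, due 49, tardiness 6
Render 2: 55→72, due 63, tardiness 9
Render 5: 72→74, due 77, tardiness 0
Sum = 0+0+0+6+9+0 = 15.
FIFO (arrival order): Render 1 Render 2 Render 3 Render 4 Render 5 Render 6.
Render 1: 0→16, due 36, tardiness 0
Render 2: 16→33, due 63, tardiness 0
Render 3: 33→47, due 48, tardiness 0
Render 4: 47→57, due 26, tardiness 31
Render 5: 57→59, due 77, tardiness 0
Render 6: 59→74, due 49, tardiness 25
Sum = 0+0+0+31+0+25 = 56.
SPT 32, LPT 60, EDD 15, FIFO 56 → minimum 15.

15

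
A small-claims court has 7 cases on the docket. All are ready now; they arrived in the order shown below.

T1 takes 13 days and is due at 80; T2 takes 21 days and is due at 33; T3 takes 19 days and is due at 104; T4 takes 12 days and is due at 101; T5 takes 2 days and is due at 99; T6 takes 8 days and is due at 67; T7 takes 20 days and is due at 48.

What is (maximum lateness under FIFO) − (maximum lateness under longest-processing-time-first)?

21

FIFO (arrival order): T1 T2 T3 T4 T5 T6 T7.
T1: 0→13, due 80, lateness -67
T2: 13→34, due 33, lateness 1
T3: 34→53, due 104, lateness -51
T4: 53→65, due 101, lateness -36
T5: 65→67, due 99, lateness -32
T6: 67→75, due 67, lateness 8
T7: 75→95, due 48, lateness 47
Maximum = 47.
LPT (decreasing processing time): T2 T7 T3 T1 T4 T6 T5.
T2: 0→21, due 33, lateness -12
T7: 21→41, due 48, lateness -7
T3: 41→60, due 104, lateness -44
T1: 60→73, due 80, lateness -7
T4: 73→85, due 101, lateness -16
T6: 85→93, due 67, lateness 26
T5: 93→95, due 99, lateness -4
Maximum = 26.
Difference = 47 − 26 = 21.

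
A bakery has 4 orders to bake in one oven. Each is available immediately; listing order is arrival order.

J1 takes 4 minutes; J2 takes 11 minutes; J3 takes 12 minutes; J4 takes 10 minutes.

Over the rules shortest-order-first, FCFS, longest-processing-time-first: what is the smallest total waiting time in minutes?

SPT (increasing processing time): J1 J4 J2 J3.
J1: waits 0, runs 0→4
J4: waits 4, runs 4→14
J2: waits 14, runs 14→25
J3: waits 25, runs 25→37
Sum = 0+4+14+25 = 43.
FIFO (arrival order): J1 J2 J3 J4.
J1: waits 0, runs 0→4
J2: waits 4, runs 4→15
J3: waits 15, runs 15→27
J4: waits 27, runs 27→37
Sum = 0+4+15+27 = 46.
LPT (decreasing processing time): J3 J2 J4 J1.
J3: waits 0, runs 0→12
J2: waits 12, runs 12→23
J4: waits 23, runs 23→33
J1: waits 33, runs 33→37
Sum = 0+12+23+33 = 68.
SPT 43, FIFO 46, LPT 68 → minimum 43.

43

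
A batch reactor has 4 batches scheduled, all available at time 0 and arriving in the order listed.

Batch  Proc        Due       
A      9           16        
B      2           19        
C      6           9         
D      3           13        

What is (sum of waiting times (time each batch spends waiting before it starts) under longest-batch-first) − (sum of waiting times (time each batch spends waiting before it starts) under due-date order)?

9

LPT (decreasing processing time): A C D B.
A: waits 0, runs 0→9
C: waits 9, runs 9→15
D: waits 15, runs 15→18
B: waits 18, runs 18→20
Sum = 0+9+15+18 = 42.
EDD (increasing due date): C D A B.
C: waits 0, runs 0→6
D: waits 6, runs 6→9
A: waits 9, runs 9→18
B: waits 18, runs 18→20
Sum = 0+6+9+18 = 33.
Difference = 42 − 33 = 9.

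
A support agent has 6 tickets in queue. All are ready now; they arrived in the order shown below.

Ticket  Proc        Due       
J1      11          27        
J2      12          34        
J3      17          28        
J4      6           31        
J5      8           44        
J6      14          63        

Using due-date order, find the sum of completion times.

241

EDD (increasing due date): J1 J3 J4 J2 J5 J6.
J1: 0→11
J3: 11→28
J4: 28→34
J2: 34→46
J5: 46→54
J6: 54→68
Sum = 11+28+34+46+54+68 = 241.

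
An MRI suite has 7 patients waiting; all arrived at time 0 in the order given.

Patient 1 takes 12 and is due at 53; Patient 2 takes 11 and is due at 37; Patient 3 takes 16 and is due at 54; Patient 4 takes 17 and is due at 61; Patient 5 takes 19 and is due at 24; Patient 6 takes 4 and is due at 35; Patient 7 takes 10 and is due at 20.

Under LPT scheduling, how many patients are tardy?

4

LPT (decreasing processing time): Patient 5 Patient 4 Patient 3 Patient 1 Patient 2 Patient 7 Patient 6.
Patient 5: 0→19, due 24, tardiness 0
Patient 4: 19→36, due 61, tardiness 0
Patient 3: 36→52, due 54, tardiness 0
Patient 1: 52→64, due 53, tardiness 11
Patient 2: 64→75, due 37, tardiness 38
Patient 7: 75→85, due 20, tardiness 65
Patient 6: 85→89, due 35, tardiness 54
Late patients: 4.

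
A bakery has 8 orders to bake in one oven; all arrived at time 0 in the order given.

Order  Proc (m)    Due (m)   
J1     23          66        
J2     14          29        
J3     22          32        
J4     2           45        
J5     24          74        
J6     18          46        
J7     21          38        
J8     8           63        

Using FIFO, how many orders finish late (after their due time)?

FIFO (arrival order): J1 J2 J3 J4 J5 J6 J7 J8.
J1: 0→23, due 66, tardiness 0
J2: 23→37, due 29, tardiness 8
J3: 37→59, due 32, tardiness 27
J4: 59→61, due 45, tardiness 16
J5: 61→85, due 74, tardiness 11
J6: 85→103, due 46, tardiness 57
J7: 103→124, due 38, tardiness 86
J8: 124→132, due 63, tardiness 69
Late orders: 7.

7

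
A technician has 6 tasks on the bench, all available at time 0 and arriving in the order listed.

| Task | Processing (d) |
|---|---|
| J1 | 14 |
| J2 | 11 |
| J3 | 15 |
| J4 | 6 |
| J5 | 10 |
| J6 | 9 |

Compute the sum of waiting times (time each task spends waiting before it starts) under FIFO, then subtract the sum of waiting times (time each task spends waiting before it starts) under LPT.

-12

FIFO (arrival order): J1 J2 J3 J4 J5 J6.
J1: waits 0, runs 0→14
J2: waits 14, runs 14→25
J3: waits 25, runs 25→40
J4: waits 40, runs 40→46
J5: waits 46, runs 46→56
J6: waits 56, runs 56→65
Sum = 0+14+25+40+46+56 = 181.
LPT (decreasing processing time): J3 J1 J2 J5 J6 J4.
J3: waits 0, runs 0→15
J1: waits 15, runs 15→29
J2: waits 29, runs 29→40
J5: waits 40, runs 40→50
J6: waits 50, runs 50→59
J4: waits 59, runs 59→65
Sum = 0+15+29+40+50+59 = 193.
Difference = 181 − 193 = -12.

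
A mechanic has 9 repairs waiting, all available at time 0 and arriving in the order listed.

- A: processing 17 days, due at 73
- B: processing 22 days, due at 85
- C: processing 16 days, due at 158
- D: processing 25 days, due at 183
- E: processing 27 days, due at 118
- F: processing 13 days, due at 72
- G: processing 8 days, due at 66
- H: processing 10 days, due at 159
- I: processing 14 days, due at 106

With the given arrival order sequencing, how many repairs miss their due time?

3

FIFO (arrival order): A B C D E F G H I.
A: 0→17, due 73, tardiness 0
B: 17→39, due 85, tardiness 0
C: 39→55, due 158, tardiness 0
D: 55→80, due 183, tardiness 0
E: 80→107, due 118, tardiness 0
F: 107→120, due 72, tardiness 48
G: 120→128, due 66, tardiness 62
H: 128→138, due 159, tardiness 0
I: 138→152, due 106, tardiness 46
Late repairs: 3.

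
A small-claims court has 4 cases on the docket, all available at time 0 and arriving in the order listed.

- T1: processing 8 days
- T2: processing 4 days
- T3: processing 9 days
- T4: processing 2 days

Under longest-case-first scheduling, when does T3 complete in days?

LPT (decreasing processing time): T3 T1 T2 T4.
T3: 0→9

9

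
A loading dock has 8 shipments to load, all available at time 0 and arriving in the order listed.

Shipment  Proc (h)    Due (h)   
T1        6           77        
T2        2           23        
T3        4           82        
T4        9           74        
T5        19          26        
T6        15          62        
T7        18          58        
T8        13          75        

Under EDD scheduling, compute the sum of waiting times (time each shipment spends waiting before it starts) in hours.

337

EDD (increasing due date): T2 T5 T7 T6 T4 T8 T1 T3.
T2: waits 0, runs 0→2
T5: waits 2, runs 2→21
T7: waits 21, runs 21→39
T6: waits 39, runs 39→54
T4: waits 54, runs 54→63
T8: waits 63, runs 63→76
T1: waits 76, runs 76→82
T3: waits 82, runs 82→86
Sum = 0+2+21+39+54+63+76+82 = 337.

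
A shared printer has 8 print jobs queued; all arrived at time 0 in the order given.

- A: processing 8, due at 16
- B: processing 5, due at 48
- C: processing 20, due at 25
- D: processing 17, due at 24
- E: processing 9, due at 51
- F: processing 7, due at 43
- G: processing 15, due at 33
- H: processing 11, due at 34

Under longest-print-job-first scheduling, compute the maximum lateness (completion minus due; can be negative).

LPT (decreasing processing time): C D G H E A F B.
C: 0→20, due 25, lateness -5
D: 20→37, due 24, lateness 13
G: 37→52, due 33, lateness 19
H: 52→63, due 34, lateness 29
E: 63→72, due 51, lateness 21
A: 72→80, due 16, lateness 64
F: 80→87, due 43, lateness 44
B: 87→92, due 48, lateness 44
Maximum = 64.

64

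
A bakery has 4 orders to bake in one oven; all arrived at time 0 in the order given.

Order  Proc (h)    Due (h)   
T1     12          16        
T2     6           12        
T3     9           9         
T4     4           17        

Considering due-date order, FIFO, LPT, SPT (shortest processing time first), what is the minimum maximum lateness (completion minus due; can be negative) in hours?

14

EDD (increasing due date): T3 T2 T1 T4.
T3: 0→9, due 9, lateness 0
T2: 9→15, due 12, lateness 3
T1: 15→27, due 16, lateness 11
T4: 27→31, due 17, lateness 14
Maximum = 14.
FIFO (arrival order): T1 T2 T3 T4.
T1: 0→12, due 16, lateness -4
T2: 12→18, due 12, lateness 6
T3: 18→27, due 9, lateness 18
T4: 27→31, due 17, lateness 14
Maximum = 18.
LPT (decreasing processing time): T1 T3 T2 T4.
T1: 0→12, due 16, lateness -4
T3: 12→21, due 9, lateness 12
T2: 21→27, due 12, lateness 15
T4: 27→31, due 17, lateness 14
Maximum = 15.
SPT (increasing processing time): T4 T2 T3 T1.
T4: 0→4, due 17, lateness -13
T2: 4→10, due 12, lateness -2
T3: 10→19, due 9, lateness 10
T1: 19→31, due 16, lateness 15
Maximum = 15.
EDD 14, FIFO 18, LPT 15, SPT 15 → minimum 14.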